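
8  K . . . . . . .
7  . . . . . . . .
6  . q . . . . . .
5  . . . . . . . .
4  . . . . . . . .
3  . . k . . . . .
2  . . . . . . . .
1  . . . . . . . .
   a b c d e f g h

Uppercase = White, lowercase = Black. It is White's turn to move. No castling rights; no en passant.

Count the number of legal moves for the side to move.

0

White to move; king on a8.
In check: no.
Legal moves: none.
Count: 0.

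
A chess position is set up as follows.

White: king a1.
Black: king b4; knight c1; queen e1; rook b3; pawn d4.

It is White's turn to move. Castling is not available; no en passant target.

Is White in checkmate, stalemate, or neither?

White to move; white king on a1.
In check: no.
King squares — b1: attacked by Rb3; a2: attacked by Nc1; b2: attacked by Rb3.
Legal moves for White: none.
Not in check and no legal moves → stalemate.

stalemate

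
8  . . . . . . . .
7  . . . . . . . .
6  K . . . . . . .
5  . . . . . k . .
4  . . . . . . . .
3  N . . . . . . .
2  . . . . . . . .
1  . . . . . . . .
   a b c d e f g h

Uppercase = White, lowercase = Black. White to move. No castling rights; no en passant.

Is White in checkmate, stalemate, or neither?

White to move; white king on a6.
In check: no.
Legal moves for White: Kb7, Ka7, Kb6, Kb5, Ka5, Nb5, Nc4, Nc2, Nb1.
White has 9 legal moves and is not in check → neither.

neither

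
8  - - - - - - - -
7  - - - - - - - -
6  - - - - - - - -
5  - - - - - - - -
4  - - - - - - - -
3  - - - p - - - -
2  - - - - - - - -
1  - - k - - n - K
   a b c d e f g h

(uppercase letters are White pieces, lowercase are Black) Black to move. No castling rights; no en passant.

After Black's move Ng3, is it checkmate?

After Ng3: white king on h1; in check: yes, from the black knight on g3.
White has 3 legal replies: Kh2, Kg2, Kg1.
In check but a legal move exists → not checkmate.

no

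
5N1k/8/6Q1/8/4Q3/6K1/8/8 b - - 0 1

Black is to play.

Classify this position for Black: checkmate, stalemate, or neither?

Black to move; black king on h8.
In check: no.
King squares — g7: attacked by Qg6; h7: attacked by Qg6; g8: attacked by Qg6.
Legal moves for Black: none.
Not in check and no legal moves → stalemate.

stalemate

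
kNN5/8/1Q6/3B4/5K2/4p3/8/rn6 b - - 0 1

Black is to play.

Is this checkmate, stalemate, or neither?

checkmate

Black to move; black king on a8.
In check: yes, from the white bishop on d5.
King squares — a7: attacked by Qb6; b7: attacked by Bd5; b8: attacked by Qb6.
Legal moves for Black: none.
In check with no legal moves → checkmate.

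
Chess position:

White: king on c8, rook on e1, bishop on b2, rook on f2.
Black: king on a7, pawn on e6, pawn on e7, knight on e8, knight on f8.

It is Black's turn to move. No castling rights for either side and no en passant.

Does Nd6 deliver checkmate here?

no

After Nd6: white king on c8; in check: yes, from the black knight on d6.
White has 2 legal replies: Kd8, Kc7.
In check but a legal move exists → not checkmate.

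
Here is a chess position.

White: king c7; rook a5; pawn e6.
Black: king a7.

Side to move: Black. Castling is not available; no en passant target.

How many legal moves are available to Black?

0

Black to move; king on a7.
In check: yes, from the white rook on a5.
Legal moves: none.
Count: 0.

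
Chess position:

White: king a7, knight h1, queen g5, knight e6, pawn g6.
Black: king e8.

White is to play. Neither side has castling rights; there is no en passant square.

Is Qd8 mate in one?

After Qd8: black king on e8; in check: yes, from the white queen on d8.
King squares — d7: attacked by Qd8; e7: attacked by Qd8; f7: attacked by Pg6; d8: attacked by Ne6; f8: attacked by Ne6.
Black has no legal moves → checkmate.

yes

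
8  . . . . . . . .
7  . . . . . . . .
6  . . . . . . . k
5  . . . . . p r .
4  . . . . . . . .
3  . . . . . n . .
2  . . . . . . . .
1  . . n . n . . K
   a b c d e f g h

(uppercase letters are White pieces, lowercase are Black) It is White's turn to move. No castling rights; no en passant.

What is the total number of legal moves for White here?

White to move; king on h1.
In check: no.
Legal moves: none.
Count: 0.

0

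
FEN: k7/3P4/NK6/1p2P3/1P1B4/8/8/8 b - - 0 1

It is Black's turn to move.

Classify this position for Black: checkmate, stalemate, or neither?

Black to move; black king on a8.
In check: no.
King squares — a7: attacked by Kb6; b7: attacked by Kb6; b8: attacked by Na6.
Legal moves for Black: none.
Not in check and no legal moves → stalemate.

stalemate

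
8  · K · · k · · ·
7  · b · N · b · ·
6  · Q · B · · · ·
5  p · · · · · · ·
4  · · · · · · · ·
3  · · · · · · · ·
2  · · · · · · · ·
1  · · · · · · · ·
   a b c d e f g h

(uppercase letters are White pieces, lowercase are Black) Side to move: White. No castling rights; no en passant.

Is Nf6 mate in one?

yes

After Nf6: black king on e8; in check: yes, from the white knight on f6.
King squares — d7: attacked by Nf6; e7: attacked by Bd6; f7: own bishop; d8: attacked by Qb6; f8: attacked by Bd6.
Black has no legal moves → checkmate.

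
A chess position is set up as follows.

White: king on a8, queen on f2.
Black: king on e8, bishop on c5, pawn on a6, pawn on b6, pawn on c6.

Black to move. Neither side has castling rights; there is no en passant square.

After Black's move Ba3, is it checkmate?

no

After Ba3: white king on a8; in check: no.
White is not in check, so this cannot be checkmate.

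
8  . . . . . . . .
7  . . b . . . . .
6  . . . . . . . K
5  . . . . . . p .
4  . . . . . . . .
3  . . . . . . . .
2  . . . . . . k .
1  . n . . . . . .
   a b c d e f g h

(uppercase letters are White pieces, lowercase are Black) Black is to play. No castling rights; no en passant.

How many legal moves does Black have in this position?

21

Black to move; king on g2.
In check: no.
Legal moves: Bd8, Bb8, Bd6, Bb6, Be5, Ba5, Bf4, Bg3, Bh2, Kh3, Kg3, Kf3, Kh2, Kf2, Kh1, Kg1, Kf1, Nc3, Na3, Nd2, g4.
Count: 21.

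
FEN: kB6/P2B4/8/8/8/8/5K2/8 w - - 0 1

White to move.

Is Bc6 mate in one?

yes

After Bc6: black king on a8; in check: yes, from the white bishop on c6.
King squares — a7: attacked by Bb8; b7: attacked by Bc6; b8: attacked by Pa7.
Black has no legal moves → checkmate.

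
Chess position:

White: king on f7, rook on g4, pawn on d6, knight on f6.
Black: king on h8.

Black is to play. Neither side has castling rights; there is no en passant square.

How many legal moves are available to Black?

Black to move; king on h8.
In check: no.
Legal moves: none.
Count: 0.

0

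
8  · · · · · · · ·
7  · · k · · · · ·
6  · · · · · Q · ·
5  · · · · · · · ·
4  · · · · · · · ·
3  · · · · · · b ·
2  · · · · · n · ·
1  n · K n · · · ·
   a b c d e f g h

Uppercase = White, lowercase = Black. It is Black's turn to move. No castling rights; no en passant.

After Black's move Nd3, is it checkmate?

no

After Nd3: white king on c1; in check: yes, from the black knight on d3.
White has 3 legal replies: Kd2, Kxd1, Kb1.
In check but a legal move exists → not checkmate.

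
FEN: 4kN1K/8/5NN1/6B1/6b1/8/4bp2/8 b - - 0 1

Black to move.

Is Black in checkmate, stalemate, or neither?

Black to move; black king on e8.
In check: yes, from the white knight on f6.
King squares — d7: attacked by Nf6; e7: attacked by Ng6; f7: available; d8: available; f8: attacked by Ng6.
Legal moves for Black: Kd8, Kf7.
Black is in check but has 2 legal moves → neither.

neither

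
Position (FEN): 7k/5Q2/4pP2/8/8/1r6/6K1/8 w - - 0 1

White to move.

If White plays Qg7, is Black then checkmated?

After Qg7: black king on h8; in check: yes, from the white queen on g7.
King squares — g7: attacked by Pf6; h7: attacked by Qg7; g8: attacked by Qg7.
Black has no legal moves → checkmate.

yes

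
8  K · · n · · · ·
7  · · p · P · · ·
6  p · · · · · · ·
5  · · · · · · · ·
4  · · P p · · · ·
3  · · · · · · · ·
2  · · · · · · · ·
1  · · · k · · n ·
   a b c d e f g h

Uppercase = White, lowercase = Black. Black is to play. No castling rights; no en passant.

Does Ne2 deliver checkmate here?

no

After Ne2: white king on a8; in check: no.
White is not in check, so this cannot be checkmate.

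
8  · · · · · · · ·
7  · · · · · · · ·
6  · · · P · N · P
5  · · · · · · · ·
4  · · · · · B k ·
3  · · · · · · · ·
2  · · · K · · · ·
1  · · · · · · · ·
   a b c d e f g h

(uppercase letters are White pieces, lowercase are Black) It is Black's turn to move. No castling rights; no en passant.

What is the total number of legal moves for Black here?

Black to move; king on g4.
In check: yes, from the white knight on f6.
Legal moves: Kf5, Kh4, Kxf4, Kh3, Kf3.
Count: 5.

5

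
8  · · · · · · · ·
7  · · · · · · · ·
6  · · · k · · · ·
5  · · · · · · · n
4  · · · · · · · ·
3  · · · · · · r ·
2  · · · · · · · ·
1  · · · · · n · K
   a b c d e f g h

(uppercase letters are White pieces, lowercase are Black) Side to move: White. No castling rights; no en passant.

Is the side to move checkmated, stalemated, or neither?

stalemate

White to move; white king on h1.
In check: no.
King squares — g1: attacked by Rg3; g2: attacked by Rg3; h2: attacked by Nf1.
Legal moves for White: none.
Not in check and no legal moves → stalemate.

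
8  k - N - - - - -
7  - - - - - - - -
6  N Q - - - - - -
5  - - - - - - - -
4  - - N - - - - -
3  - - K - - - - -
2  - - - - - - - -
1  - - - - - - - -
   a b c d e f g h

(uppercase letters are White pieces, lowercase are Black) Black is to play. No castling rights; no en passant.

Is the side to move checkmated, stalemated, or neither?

stalemate

Black to move; black king on a8.
In check: no.
King squares — a7: attacked by Qb6; b7: attacked by Qb6; b8: attacked by Na6.
Legal moves for Black: none.
Not in check and no legal moves → stalemate.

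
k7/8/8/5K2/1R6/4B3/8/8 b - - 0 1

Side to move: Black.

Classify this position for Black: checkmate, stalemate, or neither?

stalemate

Black to move; black king on a8.
In check: no.
King squares — a7: attacked by Be3; b7: attacked by Rb4; b8: attacked by Rb4.
Legal moves for Black: none.
Not in check and no legal moves → stalemate.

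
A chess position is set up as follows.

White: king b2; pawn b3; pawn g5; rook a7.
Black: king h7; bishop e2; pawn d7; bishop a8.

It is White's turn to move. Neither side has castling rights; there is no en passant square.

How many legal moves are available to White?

19

White to move; king on b2.
In check: no.
Legal moves: Rxa8, Rxd7+, Rc7, Rb7, Ra6, Ra5, Ra4, Ra3, Ra2, Ra1, Kc3, Ka3, Kc2, Ka2, Kc1, Kb1, Ka1, g6+, b4.
Count: 19.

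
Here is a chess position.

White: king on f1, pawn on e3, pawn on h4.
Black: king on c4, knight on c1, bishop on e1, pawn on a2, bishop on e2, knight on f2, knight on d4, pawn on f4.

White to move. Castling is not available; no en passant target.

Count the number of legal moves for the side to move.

3

White to move; king on f1.
In check: yes, from the black bishop on e2.
Legal moves: Kg2, Kg1, Kxe1.
Count: 3.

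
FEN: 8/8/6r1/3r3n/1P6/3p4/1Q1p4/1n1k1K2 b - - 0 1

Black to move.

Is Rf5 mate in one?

yes

After Rf5: white king on f1; in check: yes, from the black rook on f5.
King squares — e1: attacked by Kd1; g1: attacked by Rg6; e2: attacked by Kd1; f2: attacked by Rf5; g2: attacked by Rg6.
White has no legal moves → checkmate.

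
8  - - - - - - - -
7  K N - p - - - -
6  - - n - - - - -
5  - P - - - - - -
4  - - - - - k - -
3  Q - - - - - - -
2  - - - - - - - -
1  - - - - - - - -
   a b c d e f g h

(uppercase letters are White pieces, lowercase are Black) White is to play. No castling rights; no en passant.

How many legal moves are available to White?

White to move; king on a7.
In check: yes, from the black knight on c6.
Legal moves: Ka8, Kb6, Ka6, bxc6.
Count: 4.

4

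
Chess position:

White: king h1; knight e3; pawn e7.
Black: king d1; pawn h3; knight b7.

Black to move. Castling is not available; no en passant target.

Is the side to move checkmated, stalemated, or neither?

Black to move; black king on d1.
In check: yes, from the white knight on e3.
King squares — c1: available; e1: available; c2: attacked by Ne3; d2: available; e2: available.
Legal moves for Black: Ke2, Kd2, Ke1, Kc1.
Black is in check but has 4 legal moves → neither.

neither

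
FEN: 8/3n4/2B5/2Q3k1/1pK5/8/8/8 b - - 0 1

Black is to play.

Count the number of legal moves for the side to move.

8

Black to move; king on g5.
In check: yes, from the white queen on c5.
Legal moves: Kh6, Kg6, Kf6, Kh4, Kg4, Kf4, Ne5+, Nxc5.
Count: 8.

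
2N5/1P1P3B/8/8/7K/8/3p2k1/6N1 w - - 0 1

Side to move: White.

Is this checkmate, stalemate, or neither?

White to move; white king on h4.
In check: no.
Legal moves for White include: Ne7, Na7, Nd6, Nb6, Bg8, Bg6, Bf5, Be4+, Bd3, Bc2, Bb1, Kh5, Kg5, Kg4, Nh3, Nf3, Ne2, d8=Q, ... (list truncated; more exist).
White has legal moves and is not in check → neither.

neither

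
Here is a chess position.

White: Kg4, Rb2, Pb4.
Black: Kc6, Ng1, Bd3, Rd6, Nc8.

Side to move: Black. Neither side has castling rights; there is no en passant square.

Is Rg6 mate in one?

After Rg6: white king on g4; in check: yes, from the black rook on g6.
White has 3 legal replies: Kh5, Kh4, Kf4.
In check but a legal move exists → not checkmate.

no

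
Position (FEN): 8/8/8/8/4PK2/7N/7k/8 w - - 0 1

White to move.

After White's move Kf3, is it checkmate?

no

After Kf3: black king on h2; in check: no.
Black is not in check, so this cannot be checkmate.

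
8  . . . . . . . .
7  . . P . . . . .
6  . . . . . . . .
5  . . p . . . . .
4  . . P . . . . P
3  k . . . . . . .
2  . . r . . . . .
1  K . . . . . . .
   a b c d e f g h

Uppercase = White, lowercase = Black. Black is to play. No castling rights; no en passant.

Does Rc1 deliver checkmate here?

After Rc1: white king on a1; in check: yes, from the black rook on c1.
King squares — b1: attacked by Rc1; a2: attacked by Ka3; b2: attacked by Ka3.
White has no legal moves → checkmate.

yes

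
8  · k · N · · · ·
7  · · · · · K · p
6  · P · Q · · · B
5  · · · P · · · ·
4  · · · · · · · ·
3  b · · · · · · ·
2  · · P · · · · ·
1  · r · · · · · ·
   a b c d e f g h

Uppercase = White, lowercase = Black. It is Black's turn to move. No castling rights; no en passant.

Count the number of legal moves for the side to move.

3

Black to move; king on b8.
In check: yes, from the white queen on d6.
Legal moves: Kc8, Ka8, Bxd6.
Count: 3.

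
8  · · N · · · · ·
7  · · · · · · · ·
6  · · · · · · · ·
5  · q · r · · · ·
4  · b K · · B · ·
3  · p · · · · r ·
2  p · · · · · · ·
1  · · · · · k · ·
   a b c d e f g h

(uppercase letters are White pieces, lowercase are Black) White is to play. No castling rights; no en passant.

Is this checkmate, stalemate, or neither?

checkmate

White to move; white king on c4.
In check: yes, from the black queen on b5.
King squares — b3: attacked by Rg3; c3: attacked by Rg3; d3: attacked by Rg3; b4: attacked by Qb5; d4: attacked by Rd5; b5: attacked by Rd5; c5: attacked by Bb4; d5: attacked by Qb5.
Legal moves for White: none.
In check with no legal moves → checkmate.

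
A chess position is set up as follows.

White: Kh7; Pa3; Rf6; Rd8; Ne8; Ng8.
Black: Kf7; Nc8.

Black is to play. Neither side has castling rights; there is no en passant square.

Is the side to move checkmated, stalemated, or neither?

checkmate

Black to move; black king on f7.
In check: yes, from the white rook on f6.
King squares — e6: attacked by Rf6; f6: attacked by Ne8; g6: attacked by Rf6; e7: attacked by Ng8; g7: attacked by Kh7; e8: attacked by Rd8; f8: attacked by Rf6; g8: attacked by Kh7.
Legal moves for Black: none.
In check with no legal moves → checkmate.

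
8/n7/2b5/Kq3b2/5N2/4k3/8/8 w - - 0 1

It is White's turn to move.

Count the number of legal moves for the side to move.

0

White to move; king on a5.
In check: yes, from the black queen on b5.
Legal moves: none.
Count: 0.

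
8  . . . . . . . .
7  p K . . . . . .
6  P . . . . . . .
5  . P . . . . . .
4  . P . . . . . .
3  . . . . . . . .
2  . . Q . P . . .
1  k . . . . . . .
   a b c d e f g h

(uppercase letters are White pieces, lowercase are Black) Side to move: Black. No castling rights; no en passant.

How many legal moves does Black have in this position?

Black to move; king on a1.
In check: no.
Legal moves: none.
Count: 0.

0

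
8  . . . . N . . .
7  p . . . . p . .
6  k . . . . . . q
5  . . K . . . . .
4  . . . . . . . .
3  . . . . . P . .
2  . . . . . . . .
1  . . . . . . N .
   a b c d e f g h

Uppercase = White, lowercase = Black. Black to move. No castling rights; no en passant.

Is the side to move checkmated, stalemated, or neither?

neither

Black to move; black king on a6.
In check: no.
Legal moves for Black include: Qh8, Qf8+, Qh7, Qg7, Qg6, Qf6, Qe6, Qd6+, Qc6+, Qb6+, Qh5+, Qg5+, Qh4, Qf4, Qh3, Qe3+, Qh2, Qd2, ... (list truncated; more exist).
Black has legal moves and is not in check → neither.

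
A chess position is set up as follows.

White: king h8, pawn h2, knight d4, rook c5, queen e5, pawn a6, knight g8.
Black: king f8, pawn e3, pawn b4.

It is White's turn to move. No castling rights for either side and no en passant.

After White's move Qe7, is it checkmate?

After Qe7: black king on f8; in check: yes, from the white queen on e7.
King squares — e7: attacked by Ng8; f7: attacked by Qe7; g7: attacked by Qe7; e8: attacked by Qe7; g8: attacked by Kh8.
Black has no legal moves → checkmate.

yes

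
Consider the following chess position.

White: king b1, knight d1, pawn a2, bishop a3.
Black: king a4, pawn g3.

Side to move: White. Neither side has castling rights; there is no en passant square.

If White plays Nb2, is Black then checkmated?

After Nb2: black king on a4; in check: yes, from the white knight on b2.
Black has 3 legal replies: Kb5, Ka5, Kxa3.
In check but a legal move exists → not checkmate.

no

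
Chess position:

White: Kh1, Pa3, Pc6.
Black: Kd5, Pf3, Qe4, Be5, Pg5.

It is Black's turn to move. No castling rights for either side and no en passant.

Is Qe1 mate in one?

yes

After Qe1: white king on h1; in check: yes, from the black queen on e1.
King squares — g1: attacked by Qe1; g2: attacked by Pf3; h2: attacked by Be5.
White has no legal moves → checkmate.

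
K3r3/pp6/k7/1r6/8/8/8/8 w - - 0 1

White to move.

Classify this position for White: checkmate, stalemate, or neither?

checkmate

White to move; white king on a8.
In check: yes, from the black rook on e8.
King squares — a7: attacked by Ka6; b7: attacked by Rb5; b8: attacked by Re8.
Legal moves for White: none.
In check with no legal moves → checkmate.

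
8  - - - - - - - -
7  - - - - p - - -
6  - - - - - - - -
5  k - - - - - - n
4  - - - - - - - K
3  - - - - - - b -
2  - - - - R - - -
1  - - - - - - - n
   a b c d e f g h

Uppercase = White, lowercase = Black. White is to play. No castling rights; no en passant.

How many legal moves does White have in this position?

White to move; king on h4.
In check: yes, from the black bishop on g3.
Legal moves: Kxh5, Kg5, Kg4, Kh3.
Count: 4.

4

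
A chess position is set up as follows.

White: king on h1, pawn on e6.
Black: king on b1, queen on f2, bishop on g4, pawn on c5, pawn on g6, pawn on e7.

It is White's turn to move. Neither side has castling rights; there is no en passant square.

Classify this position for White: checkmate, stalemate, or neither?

stalemate

White to move; white king on h1.
In check: no.
King squares — g1: attacked by Qf2; g2: attacked by Qf2; h2: attacked by Qf2.
Legal moves for White: none.
Not in check and no legal moves → stalemate.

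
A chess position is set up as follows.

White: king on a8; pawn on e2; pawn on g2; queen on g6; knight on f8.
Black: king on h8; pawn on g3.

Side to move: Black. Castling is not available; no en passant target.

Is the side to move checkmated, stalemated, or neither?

Black to move; black king on h8.
In check: no.
King squares — g7: attacked by Qg6; h7: attacked by Qg6; g8: attacked by Qg6.
Legal moves for Black: none.
Not in check and no legal moves → stalemate.

stalemate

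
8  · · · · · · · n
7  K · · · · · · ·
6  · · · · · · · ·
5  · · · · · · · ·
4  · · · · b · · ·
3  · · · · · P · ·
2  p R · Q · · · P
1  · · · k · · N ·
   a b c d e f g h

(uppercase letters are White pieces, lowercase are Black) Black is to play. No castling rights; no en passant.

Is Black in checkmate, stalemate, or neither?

checkmate

Black to move; black king on d1.
In check: yes, from the white queen on d2.
King squares — c1: attacked by Qd2; e1: attacked by Qd2; c2: attacked by Rb2; d2: attacked by Rb2; e2: attacked by Ng1.
Legal moves for Black: none.
In check with no legal moves → checkmate.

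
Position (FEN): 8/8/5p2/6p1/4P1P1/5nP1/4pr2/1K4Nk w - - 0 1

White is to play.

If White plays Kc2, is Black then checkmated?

After Kc2: black king on h1; in check: no.
Black is not in check, so this cannot be checkmate.

no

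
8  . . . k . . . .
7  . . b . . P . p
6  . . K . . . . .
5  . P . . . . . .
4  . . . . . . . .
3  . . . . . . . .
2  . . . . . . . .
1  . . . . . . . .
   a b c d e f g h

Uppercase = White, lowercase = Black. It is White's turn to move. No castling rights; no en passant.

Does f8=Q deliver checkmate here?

After f8=Q: black king on d8; in check: yes, from the white queen on f8.
King squares — c7: own bishop; d7: attacked by Kc6; e7: attacked by Qf8; c8: attacked by Qf8; e8: attacked by Qf8.
Black has no legal moves → checkmate.

yes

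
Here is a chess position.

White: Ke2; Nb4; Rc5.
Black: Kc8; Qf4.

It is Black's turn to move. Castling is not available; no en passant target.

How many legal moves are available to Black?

5

Black to move; king on c8.
In check: yes, from the white rook on c5.
Legal moves: Kd8, Kb8, Kd7, Kb7, Qc7.
Count: 5.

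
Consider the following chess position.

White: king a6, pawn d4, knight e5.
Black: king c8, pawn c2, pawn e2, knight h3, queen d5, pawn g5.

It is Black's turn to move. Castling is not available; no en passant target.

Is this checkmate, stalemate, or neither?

neither

Black to move; black king on c8.
In check: no.
Legal moves for Black include: Kd8, Kb8, Kc7, Qg8, Qd8, Qa8+, Qf7, Qd7, Qb7+, Qe6+, Qd6+, Qc6+, Qxe5, Qc5, Qb5+, Qa5+, Qe4, Qxd4, ... (list truncated; more exist).
Black has legal moves and is not in check → neither.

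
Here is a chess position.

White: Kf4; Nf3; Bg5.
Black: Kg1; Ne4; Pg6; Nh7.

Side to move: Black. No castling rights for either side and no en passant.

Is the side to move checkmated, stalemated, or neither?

Black to move; black king on g1.
In check: yes, from the white knight on f3.
King squares — f1: available; h1: available; f2: available; g2: available; h2: attacked by Nf3.
Legal moves for Black: Kg2, Kf2, Kh1, Kf1.
Black is in check but has 4 legal moves → neither.

neither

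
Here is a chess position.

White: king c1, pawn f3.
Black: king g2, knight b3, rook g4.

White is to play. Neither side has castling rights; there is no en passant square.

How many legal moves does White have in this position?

White to move; king on c1.
In check: yes, from the black knight on b3.
Legal moves: Kc2, Kb2, Kd1, Kb1.
Count: 4.

4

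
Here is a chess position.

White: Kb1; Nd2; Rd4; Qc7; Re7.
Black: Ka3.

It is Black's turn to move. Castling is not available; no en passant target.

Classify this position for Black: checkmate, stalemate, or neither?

Black to move; black king on a3.
In check: no.
King squares — a2: attacked by Kb1; b2: attacked by Kb1; b3: attacked by Nd2; a4: attacked by Rd4; b4: attacked by Rd4.
Legal moves for Black: none.
Not in check and no legal moves → stalemate.

stalemate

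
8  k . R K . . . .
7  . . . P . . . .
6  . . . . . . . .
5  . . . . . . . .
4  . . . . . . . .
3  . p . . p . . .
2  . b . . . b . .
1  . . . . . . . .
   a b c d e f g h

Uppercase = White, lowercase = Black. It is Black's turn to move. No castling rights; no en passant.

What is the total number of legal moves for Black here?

Black to move; king on a8.
In check: yes, from the white rook on c8.
Legal moves: Kb7, Ka7.
Count: 2.

2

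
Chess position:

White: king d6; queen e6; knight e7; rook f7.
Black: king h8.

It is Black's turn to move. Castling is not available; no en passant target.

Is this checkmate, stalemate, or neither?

stalemate

Black to move; black king on h8.
In check: no.
King squares — g7: attacked by Rf7; h7: attacked by Rf7; g8: attacked by Ne7.
Legal moves for Black: none.
Not in check and no legal moves → stalemate.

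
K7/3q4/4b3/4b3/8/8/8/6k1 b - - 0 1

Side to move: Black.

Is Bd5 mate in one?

After Bd5: white king on a8; in check: yes, from the black bishop on d5.
King squares — a7: attacked by Qd7; b7: attacked by Bd5; b8: attacked by Be5.
White has no legal moves → checkmate.

yes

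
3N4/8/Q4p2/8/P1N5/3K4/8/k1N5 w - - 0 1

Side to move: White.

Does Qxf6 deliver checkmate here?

no

After Qxf6: black king on a1; in check: yes, from the white queen on f6.
Black has 1 legal reply: Kb1.
In check but a legal move exists → not checkmate.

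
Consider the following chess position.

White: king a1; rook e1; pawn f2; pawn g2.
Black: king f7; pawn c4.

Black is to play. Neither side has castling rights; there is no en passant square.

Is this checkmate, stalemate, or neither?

neither

Black to move; black king on f7.
In check: no.
Legal moves for Black: Kg8, Kf8, Kg7, Kg6, Kf6, c3.
Black has 6 legal moves and is not in check → neither.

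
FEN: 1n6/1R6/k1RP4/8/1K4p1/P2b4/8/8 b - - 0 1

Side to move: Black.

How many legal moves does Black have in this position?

2

Black to move; king on a6.
In check: yes, from the white rook on c6.
Legal moves: Kxb7, Nxc6+.
Count: 2.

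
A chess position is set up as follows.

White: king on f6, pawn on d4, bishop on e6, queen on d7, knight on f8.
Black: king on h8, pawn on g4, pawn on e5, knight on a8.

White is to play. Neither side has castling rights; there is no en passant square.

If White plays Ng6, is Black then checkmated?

After Ng6: black king on h8; in check: yes, from the white knight on g6.
King squares — g7: attacked by Kf6; h7: attacked by Qd7; g8: attacked by Be6.
Black has no legal moves → checkmate.

yes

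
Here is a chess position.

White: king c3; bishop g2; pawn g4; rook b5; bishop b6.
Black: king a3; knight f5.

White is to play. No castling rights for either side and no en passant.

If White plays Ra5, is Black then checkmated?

After Ra5: black king on a3; in check: yes, from the white rook on a5.
King squares — a2: attacked by Ra5; b2: attacked by Kc3; b3: attacked by Kc3; a4: attacked by Ra5; b4: attacked by Kc3.
Black has no legal moves → checkmate.

yes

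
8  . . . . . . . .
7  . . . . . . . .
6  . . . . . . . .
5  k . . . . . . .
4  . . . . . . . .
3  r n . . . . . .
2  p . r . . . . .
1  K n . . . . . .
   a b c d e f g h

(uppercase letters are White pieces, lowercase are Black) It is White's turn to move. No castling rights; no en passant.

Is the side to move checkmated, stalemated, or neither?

checkmate

White to move; white king on a1.
In check: yes, from the black knight on b3.
King squares — b1: attacked by Pa2; a2: attacked by Rc2; b2: attacked by Rc2.
Legal moves for White: none.
In check with no legal moves → checkmate.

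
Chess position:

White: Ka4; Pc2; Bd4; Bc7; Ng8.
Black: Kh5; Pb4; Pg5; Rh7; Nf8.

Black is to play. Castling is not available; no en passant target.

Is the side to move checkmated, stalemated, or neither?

Black to move; black king on h5.
In check: no.
Legal moves for Black: Nd7, Ng6, Ne6, Rh8, Rg7, Rf7, Re7, Rd7, Rxc7, Rh6, Kg6, Kh4, Kg4, g4, b3.
Black has 15 legal moves and is not in check → neither.

neither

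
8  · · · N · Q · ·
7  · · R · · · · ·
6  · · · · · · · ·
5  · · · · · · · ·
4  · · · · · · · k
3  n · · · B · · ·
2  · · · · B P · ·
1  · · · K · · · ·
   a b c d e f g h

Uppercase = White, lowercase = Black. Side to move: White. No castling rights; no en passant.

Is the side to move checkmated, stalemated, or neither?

neither

White to move; white king on d1.
In check: no.
Legal moves for White include: Qh8#, Qg8, Qe8, Qg7, Qf7, Qe7+, Qh6#, Qf6+, Qd6, Qf5, Qc5, Qf4+, Qb4+, Qf3, Qxa3, Nf7, Nb7, Ne6, ... (list truncated; more exist).
White has legal moves and is not in check → neither.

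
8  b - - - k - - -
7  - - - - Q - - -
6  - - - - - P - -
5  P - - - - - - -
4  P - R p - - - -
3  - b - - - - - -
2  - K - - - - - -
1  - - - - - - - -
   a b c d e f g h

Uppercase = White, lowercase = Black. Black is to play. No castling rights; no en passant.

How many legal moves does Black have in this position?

Black to move; king on e8.
In check: yes, from the white queen on e7.
Legal moves: none.
Count: 0.

0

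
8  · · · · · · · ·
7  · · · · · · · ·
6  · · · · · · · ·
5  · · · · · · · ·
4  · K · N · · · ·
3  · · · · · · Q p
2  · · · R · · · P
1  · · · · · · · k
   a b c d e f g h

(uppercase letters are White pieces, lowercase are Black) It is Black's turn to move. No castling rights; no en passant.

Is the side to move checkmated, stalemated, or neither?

stalemate

Black to move; black king on h1.
In check: no.
King squares — g1: attacked by Qg3; g2: attacked by Rd2; h2: attacked by Rd2.
Legal moves for Black: none.
Not in check and no legal moves → stalemate.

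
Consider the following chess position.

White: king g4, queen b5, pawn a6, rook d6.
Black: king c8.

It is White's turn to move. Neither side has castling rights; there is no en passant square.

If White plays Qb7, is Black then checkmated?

After Qb7: black king on c8; in check: yes, from the white queen on b7.
King squares — b7: attacked by Pa6; c7: attacked by Qb7; d7: attacked by Rd6; b8: attacked by Qb7; d8: attacked by Rd6.
Black has no legal moves → checkmate.

yes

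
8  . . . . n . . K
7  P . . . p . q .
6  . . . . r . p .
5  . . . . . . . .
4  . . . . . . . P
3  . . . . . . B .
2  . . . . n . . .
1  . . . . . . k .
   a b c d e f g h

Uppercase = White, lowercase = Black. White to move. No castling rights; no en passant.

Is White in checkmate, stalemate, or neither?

White to move; white king on h8.
In check: yes, from the black queen on g7.
King squares — g7: attacked by Ne8; h7: attacked by Qg7; g8: attacked by Qg7.
Legal moves for White: none.
In check with no legal moves → checkmate.

checkmate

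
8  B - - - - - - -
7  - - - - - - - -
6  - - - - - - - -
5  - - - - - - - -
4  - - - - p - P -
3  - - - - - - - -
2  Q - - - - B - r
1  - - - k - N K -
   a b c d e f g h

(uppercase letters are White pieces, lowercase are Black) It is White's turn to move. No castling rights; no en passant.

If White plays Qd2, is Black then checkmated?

yes

After Qd2: black king on d1; in check: yes, from the white queen on d2.
King squares — c1: attacked by Qd2; e1: attacked by Qd2; c2: attacked by Qd2; d2: attacked by Nf1; e2: attacked by Qd2.
Black has no legal moves → checkmate.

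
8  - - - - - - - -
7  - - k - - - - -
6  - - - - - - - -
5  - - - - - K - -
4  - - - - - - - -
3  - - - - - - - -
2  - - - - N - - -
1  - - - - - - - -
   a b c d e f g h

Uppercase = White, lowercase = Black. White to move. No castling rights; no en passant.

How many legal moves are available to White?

White to move; king on f5.
In check: no.
Legal moves: Kg6, Kf6, Ke6, Kg5, Ke5, Kg4, Kf4, Ke4, Nf4, Nd4, Ng3, Nc3, Ng1, Nc1.
Count: 14.

14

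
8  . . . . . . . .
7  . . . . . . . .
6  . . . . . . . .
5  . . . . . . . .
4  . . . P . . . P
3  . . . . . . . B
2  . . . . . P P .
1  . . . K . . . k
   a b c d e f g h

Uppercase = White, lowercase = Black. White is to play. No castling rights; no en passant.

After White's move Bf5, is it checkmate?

After Bf5: black king on h1; in check: no.
Black is not in check, so this cannot be checkmate.

no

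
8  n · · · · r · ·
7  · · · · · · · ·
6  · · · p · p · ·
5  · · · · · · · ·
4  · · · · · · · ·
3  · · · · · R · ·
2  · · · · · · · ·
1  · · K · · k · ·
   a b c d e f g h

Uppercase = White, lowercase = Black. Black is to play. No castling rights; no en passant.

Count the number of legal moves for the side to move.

Black to move; king on f1.
In check: yes, from the white rook on f3.
Legal moves: Kg2, Ke2, Kg1, Ke1.
Count: 4.

4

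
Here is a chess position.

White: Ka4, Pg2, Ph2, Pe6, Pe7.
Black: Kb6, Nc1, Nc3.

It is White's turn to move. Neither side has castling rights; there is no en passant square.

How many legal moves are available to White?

2

White to move; king on a4.
In check: yes, from the black knight on c3.
Legal moves: Kb4, Ka3.
Count: 2.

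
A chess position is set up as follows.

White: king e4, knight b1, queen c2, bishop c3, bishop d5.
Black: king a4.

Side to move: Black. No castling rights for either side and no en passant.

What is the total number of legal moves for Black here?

1

Black to move; king on a4.
In check: yes, from the white queen on c2.
Legal moves: Kb5.
Count: 1.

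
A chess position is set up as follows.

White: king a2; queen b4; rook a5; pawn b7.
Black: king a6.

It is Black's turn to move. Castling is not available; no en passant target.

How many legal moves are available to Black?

Black to move; king on a6.
In check: yes, from the white rook on a5.
Legal moves: none.
Count: 0.

0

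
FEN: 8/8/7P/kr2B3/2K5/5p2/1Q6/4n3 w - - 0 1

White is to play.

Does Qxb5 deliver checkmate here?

yes

After Qxb5: black king on a5; in check: yes, from the white queen on b5.
King squares — a4: attacked by Qb5; b4: attacked by Kc4; b5: attacked by Kc4; a6: attacked by Qb5; b6: attacked by Qb5.
Black has no legal moves → checkmate.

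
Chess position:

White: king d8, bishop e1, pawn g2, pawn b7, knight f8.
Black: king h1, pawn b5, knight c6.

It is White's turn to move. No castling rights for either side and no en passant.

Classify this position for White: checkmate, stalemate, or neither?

White to move; white king on d8.
In check: yes, from the black knight on c6.
Legal moves for White: Ke8, Kc8, Kd7, Kc7.
White is in check but has 4 legal moves → neither.

neither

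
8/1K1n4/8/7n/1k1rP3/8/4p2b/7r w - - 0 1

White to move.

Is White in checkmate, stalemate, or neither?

White to move; white king on b7.
In check: no.
Legal moves for White: Kc8, Ka8, Ka7, Kc6, Ka6, e5.
White has 6 legal moves and is not in check → neither.

neither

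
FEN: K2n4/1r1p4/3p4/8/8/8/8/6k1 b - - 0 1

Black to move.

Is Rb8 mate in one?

After Rb8: white king on a8; in check: yes, from the black rook on b8.
White has 2 legal replies: Kxb8, Ka7.
In check but a legal move exists → not checkmate.

no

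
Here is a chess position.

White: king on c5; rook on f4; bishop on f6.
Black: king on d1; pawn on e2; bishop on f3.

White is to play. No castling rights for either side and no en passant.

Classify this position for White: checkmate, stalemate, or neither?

neither

White to move; white king on c5.
In check: no.
Legal moves for White include: Bh8, Bd8, Bg7, Be7, Bg5, Be5, Bh4, Bd4, Bc3, Bb2, Ba1, Kd6, Kb6, Kb5, Kd4, Kc4, Kb4, Rf5, ... (list truncated; more exist).
White has legal moves and is not in check → neither.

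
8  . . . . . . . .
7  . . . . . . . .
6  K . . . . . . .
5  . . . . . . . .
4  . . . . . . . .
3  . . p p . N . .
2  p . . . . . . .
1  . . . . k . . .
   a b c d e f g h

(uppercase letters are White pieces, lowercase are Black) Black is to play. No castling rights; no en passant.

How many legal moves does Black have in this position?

Black to move; king on e1.
In check: yes, from the white knight on f3.
Legal moves: Kf2, Ke2, Kf1, Kd1.
Count: 4.

4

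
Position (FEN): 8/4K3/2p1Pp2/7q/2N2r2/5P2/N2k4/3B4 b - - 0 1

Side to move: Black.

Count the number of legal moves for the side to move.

Black to move; king on d2.
In check: yes, from the white knight on c4.
Legal moves: Kd3, Ke1, Kxd1, Rxc4.
Count: 4.

4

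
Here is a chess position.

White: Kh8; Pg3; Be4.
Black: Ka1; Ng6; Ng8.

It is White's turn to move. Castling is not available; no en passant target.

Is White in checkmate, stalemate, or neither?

neither

White to move; white king on h8.
In check: yes, from the black knight on g6.
King squares — g7: available; h7: available; g8: available.
Legal moves for White: Kxg8, Kh7, Kg7, Bxg6.
White is in check but has 4 legal moves → neither.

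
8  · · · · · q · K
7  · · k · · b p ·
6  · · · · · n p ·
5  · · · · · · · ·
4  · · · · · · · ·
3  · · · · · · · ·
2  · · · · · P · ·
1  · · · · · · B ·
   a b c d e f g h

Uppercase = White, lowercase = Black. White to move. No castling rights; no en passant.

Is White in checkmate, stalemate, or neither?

checkmate

White to move; white king on h8.
In check: yes, from the black queen on f8.
King squares — g7: attacked by Qf8; h7: attacked by Nf6; g8: attacked by Nf6.
Legal moves for White: none.
In check with no legal moves → checkmate.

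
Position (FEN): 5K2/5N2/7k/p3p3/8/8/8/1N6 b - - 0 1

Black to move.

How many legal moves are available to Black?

Black to move; king on h6.
In check: yes, from the white knight on f7.
Legal moves: Kh7, Kg6, Kh5.
Count: 3.

3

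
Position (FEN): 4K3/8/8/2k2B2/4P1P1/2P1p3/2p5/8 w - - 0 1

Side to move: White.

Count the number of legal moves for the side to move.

13

White to move; king on e8.
In check: no.
Legal moves: Kf8, Kd8, Kf7, Ke7, Kd7, Bc8, Bh7, Bd7, Bg6, Be6, g5, e5, c4.
Count: 13.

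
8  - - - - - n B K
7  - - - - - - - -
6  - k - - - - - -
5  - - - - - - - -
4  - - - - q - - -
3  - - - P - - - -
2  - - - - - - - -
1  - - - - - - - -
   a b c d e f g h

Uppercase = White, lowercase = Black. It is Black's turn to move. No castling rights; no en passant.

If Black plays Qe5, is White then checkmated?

yes

After Qe5: white king on h8; in check: yes, from the black queen on e5.
King squares — g7: attacked by Qe5; h7: attacked by Nf8; g8: own bishop.
White has no legal moves → checkmate.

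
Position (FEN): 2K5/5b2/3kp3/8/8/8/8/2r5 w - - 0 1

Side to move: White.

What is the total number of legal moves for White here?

White to move; king on c8.
In check: yes, from the black rook on c1.
Legal moves: Kd8, Kb8, Kb7.
Count: 3.

3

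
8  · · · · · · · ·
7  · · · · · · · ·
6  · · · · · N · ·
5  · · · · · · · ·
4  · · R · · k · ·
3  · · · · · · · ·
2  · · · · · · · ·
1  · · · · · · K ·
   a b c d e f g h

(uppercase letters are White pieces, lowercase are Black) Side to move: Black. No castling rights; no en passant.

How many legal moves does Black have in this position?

Black to move; king on f4.
In check: yes, from the white rook on c4.
Legal moves: Kg5, Kf5, Ke5, Kg3, Kf3, Ke3.
Count: 6.

6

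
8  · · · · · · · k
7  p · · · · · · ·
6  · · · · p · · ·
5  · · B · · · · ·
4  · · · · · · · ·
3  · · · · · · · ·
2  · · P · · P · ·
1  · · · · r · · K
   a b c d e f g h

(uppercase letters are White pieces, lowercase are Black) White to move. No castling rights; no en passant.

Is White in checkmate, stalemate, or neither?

White to move; white king on h1.
In check: yes, from the black rook on e1.
King squares — g1: attacked by Re1; g2: available; h2: available.
Legal moves for White: Kh2, Kg2.
White is in check but has 2 legal moves → neither.

neither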